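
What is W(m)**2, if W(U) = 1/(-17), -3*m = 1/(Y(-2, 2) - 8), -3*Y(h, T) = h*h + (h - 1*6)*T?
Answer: 1/289 ≈ 0.0034602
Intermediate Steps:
Y(h, T) = -h**2/3 - T*(-6 + h)/3 (Y(h, T) = -(h*h + (h - 1*6)*T)/3 = -(h**2 + (h - 6)*T)/3 = -(h**2 + (-6 + h)*T)/3 = -(h**2 + T*(-6 + h))/3 = -h**2/3 - T*(-6 + h)/3)
m = 1/12 (m = -1/(3*((2*2 - 1/3*(-2)**2 - 1/3*2*(-2)) - 8)) = -1/(3*((4 - 1/3*4 + 4/3) - 8)) = -1/(3*((4 - 4/3 + 4/3) - 8)) = -1/(3*(4 - 8)) = -1/3/(-4) = -1/3*(-1/4) = 1/12 ≈ 0.083333)
W(U) = -1/17
W(m)**2 = (-1/17)**2 = 1/289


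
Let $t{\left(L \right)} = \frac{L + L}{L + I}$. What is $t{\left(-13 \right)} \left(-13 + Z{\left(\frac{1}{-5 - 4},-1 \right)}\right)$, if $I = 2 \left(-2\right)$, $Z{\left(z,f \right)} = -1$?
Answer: $- \frac{364}{17} \approx -21.412$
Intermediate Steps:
$I = -4$
$t{\left(L \right)} = \frac{2 L}{-4 + L}$ ($t{\left(L \right)} = \frac{L + L}{L - 4} = \frac{2 L}{-4 + L}$)
$t{\left(-13 \right)} \left(-13 + Z{\left(\frac{1}{-5 - 4},-1 \right)}\right) = 2 \left(-13\right) \frac{1}{-4 - 13} \left(-13 - 1\right) = 2 \left(-13\right) \frac{1}{-17} \left(-14\right) = 2 \left(-13\right) \left(- \frac{1}{17}\right) \left(-14\right) = \frac{26}{17} \left(-14\right) = - \frac{364}{17}$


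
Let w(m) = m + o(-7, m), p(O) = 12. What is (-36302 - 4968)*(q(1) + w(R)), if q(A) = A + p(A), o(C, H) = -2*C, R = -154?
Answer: 5241290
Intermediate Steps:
w(m) = 14 + m (w(m) = m - 2*(-7) = m + 14 = 14 + m)
q(A) = 12 + A (q(A) = A + 12 = 12 + A)
(-36302 - 4968)*(q(1) + w(R)) = (-36302 - 4968)*((12 + 1) + (14 - 154)) = -41270*(13 - 140) = -41270*(-127) = 5241290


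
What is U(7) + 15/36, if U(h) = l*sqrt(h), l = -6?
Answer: 5/12 - 6*sqrt(7) ≈ -15.458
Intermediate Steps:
U(h) = -6*sqrt(h)
U(7) + 15/36 = -6*sqrt(7) + 15/36 = -6*sqrt(7) + 15*(1/36) = -6*sqrt(7) + 5/12 = 5/12 - 6*sqrt(7)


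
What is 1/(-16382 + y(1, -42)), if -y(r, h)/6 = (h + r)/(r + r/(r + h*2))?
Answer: -1/16133 ≈ -6.1985e-5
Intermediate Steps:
y(r, h) = -6*(h + r)/(r + r/(r + 2*h)) (y(r, h) = -6*(h + r)/(r + r/(r + h*2)) = -6*(h + r)/(r + r/(r + 2*h)))
1/(-16382 + y(1, -42)) = 1/(-16382 + 6*(-1*1² - 2*(-42)² - 3*(-42)*1)/(1*(1 + 1 + 2*(-42)))) = 1/(-16382 + 6*1*(-1*1 - 2*1764 + 126)/(1 + 1 - 84)) = 1/(-16382 + 6*1*(-1 - 3528 + 126)/(-82)) = 1/(-16382 + 6*1*(-1/82)*(-3403)) = 1/(-16382 + 249) = 1/(-16133) = -1/16133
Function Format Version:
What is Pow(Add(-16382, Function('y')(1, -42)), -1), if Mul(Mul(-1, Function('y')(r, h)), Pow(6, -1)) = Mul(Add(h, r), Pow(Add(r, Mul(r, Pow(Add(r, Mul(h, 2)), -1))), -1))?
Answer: Rational(-1, 16133) ≈ -6.1985e-5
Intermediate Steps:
Function('y')(r, h) = Mul(-6, Pow(Add(r, Mul(r, Pow(Add(r, Mul(2, h)), -1))), -1), Add(h, r)) (Function('y')(r, h) = Mul(-6, Mul(Add(h, r), Pow(Add(r, Mul(r, Pow(Add(r, Mul(h, 2)), -1))), -1))) = Mul(-6, Mul(Add(h, r), Pow(Add(r, Mul(r, Pow(Add(r, Mul(2, h)), -1))), -1))) = Mul(-6, Mul(Pow(Add(r, Mul(r, Pow(Add(r, Mul(2, h)), -1))), -1), Add(h, r))) = Mul(-6, Pow(Add(r, Mul(r, Pow(Add(r, Mul(2, h)), -1))), -1), Add(h, r)))
Pow(Add(-16382, Function('y')(1, -42)), -1) = Pow(Add(-16382, Mul(6, Pow(1, -1), Pow(Add(1, 1, Mul(2, -42)), -1), Add(Mul(-1, Pow(1, 2)), Mul(-2, Pow(-42, 2)), Mul(-3, -42, 1)))), -1) = Pow(Add(-16382, Mul(6, 1, Pow(Add(1, 1, -84), -1), Add(Mul(-1, 1), Mul(-2, 1764), 126))), -1) = Pow(Add(-16382, Mul(6, 1, Pow(-82, -1), Add(-1, -3528, 126))), -1) = Pow(Add(-16382, Mul(6, 1, Rational(-1, 82), -3403)), -1) = Pow(Add(-16382, 249), -1) = Pow(-16133, -1) = Rational(-1, 16133)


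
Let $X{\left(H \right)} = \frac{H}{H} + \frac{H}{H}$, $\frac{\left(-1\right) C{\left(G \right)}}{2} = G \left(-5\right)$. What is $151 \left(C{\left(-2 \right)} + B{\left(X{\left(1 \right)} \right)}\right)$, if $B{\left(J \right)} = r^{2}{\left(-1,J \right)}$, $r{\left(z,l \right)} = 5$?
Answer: $755$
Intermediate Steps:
$C{\left(G \right)} = 10 G$ ($C{\left(G \right)} = - 2 G \left(-5\right) = - 2 \left(- 5 G\right) = 10 G$)
$X{\left(H \right)} = 2$ ($X{\left(H \right)} = 1 + 1 = 2$)
$B{\left(J \right)} = 25$ ($B{\left(J \right)} = 5^{2} = 25$)
$151 \left(C{\left(-2 \right)} + B{\left(X{\left(1 \right)} \right)}\right) = 151 \left(10 \left(-2\right) + 25\right) = 151 \left(-20 + 25\right) = 151 \cdot 5 = 755$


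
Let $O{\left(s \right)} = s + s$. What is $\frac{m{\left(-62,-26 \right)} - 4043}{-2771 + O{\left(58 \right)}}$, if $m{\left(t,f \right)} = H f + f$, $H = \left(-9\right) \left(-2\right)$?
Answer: $\frac{4537}{2655} \approx 1.7089$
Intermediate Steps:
$H = 18$
$m{\left(t,f \right)} = 19 f$ ($m{\left(t,f \right)} = 18 f + f = 19 f$)
$O{\left(s \right)} = 2 s$
$\frac{m{\left(-62,-26 \right)} - 4043}{-2771 + O{\left(58 \right)}} = \frac{19 \left(-26\right) - 4043}{-2771 + 2 \cdot 58} = \frac{-494 - 4043}{-2771 + 116} = - \frac{4537}{-2655} = \left(-4537\right) \left(- \frac{1}{2655}\right) = \frac{4537}{2655}$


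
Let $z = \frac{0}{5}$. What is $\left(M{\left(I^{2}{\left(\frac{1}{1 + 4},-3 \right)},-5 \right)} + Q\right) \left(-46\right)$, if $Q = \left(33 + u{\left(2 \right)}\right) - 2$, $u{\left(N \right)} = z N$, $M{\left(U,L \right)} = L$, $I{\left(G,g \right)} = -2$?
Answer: $-1196$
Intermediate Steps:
$z = 0$ ($z = 0 \cdot \frac{1}{5} = 0$)
$u{\left(N \right)} = 0$ ($u{\left(N \right)} = 0 N = 0$)
$Q = 31$ ($Q = \left(33 + 0\right) - 2 = 33 - 2 = 31$)
$\left(M{\left(I^{2}{\left(\frac{1}{1 + 4},-3 \right)},-5 \right)} + Q\right) \left(-46\right) = \left(-5 + 31\right) \left(-46\right) = 26 \left(-46\right) = -1196$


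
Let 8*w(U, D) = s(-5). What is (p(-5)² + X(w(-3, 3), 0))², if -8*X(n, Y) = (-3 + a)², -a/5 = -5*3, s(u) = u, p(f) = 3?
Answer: 408321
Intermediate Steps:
w(U, D) = -5/8 (w(U, D) = (⅛)*(-5) = -5/8)
a = 75 (a = -(-5)*5*3 = -(-5)*15 = -5*(-15) = 75)
X(n, Y) = -648 (X(n, Y) = -(-3 + 75)²/8 = -⅛*72² = -⅛*5184 = -648)
(p(-5)² + X(w(-3, 3), 0))² = (3² - 648)² = (9 - 648)² = (-639)² = 408321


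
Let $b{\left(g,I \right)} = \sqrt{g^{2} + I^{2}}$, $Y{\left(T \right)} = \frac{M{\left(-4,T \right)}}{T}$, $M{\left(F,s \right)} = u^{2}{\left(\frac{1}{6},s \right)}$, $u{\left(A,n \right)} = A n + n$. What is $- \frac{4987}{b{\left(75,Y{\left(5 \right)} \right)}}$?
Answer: $- \frac{179532 \sqrt{294001}}{1470005} \approx -66.221$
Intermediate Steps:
$u{\left(A,n \right)} = n + A n$
$M{\left(F,s \right)} = \frac{49 s^{2}}{36}$ ($M{\left(F,s \right)} = \left(s \left(1 + \frac{1}{6}\right)\right)^{2} = \left(s \frac{7}{6}\right)^{2} = \left(\frac{7 s}{6}\right)^{2} = \frac{49 s^{2}}{36}$)
$Y{\left(T \right)} = \frac{49 T}{36}$ ($Y{\left(T \right)} = \frac{\frac{49}{36} T^{2}}{T} = \frac{49 T}{36}$)
$b{\left(g,I \right)} = \sqrt{I^{2} + g^{2}}$
$- \frac{4987}{b{\left(75,Y{\left(5 \right)} \right)}} = - \frac{4987}{\sqrt{\left(\frac{49}{36} \cdot 5\right)^{2} + 75^{2}}} = - \frac{4987}{\sqrt{\left(\frac{245}{36}\right)^{2} + 5625}} = - \frac{4987}{\sqrt{\frac{60025}{1296} + 5625}} = - \frac{4987}{\sqrt{\frac{7350025}{1296}}} = - \frac{4987}{\frac{5}{36} \sqrt{294001}} = - 4987 \frac{36 \sqrt{294001}}{1470005} = - \frac{179532 \sqrt{294001}}{1470005}$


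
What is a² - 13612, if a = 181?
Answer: 19149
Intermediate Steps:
a² - 13612 = 181² - 13612 = 32761 - 13612 = 19149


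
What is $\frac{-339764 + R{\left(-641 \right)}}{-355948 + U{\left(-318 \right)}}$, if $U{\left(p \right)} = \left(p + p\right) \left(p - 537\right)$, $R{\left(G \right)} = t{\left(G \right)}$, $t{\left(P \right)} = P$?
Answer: $- \frac{340405}{187832} \approx -1.8123$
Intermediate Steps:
$R{\left(G \right)} = G$
$U{\left(p \right)} = 2 p \left(-537 + p\right)$
$\frac{-339764 + R{\left(-641 \right)}}{-355948 + U{\left(-318 \right)}} = \frac{-339764 - 641}{-355948 + 2 \left(-318\right) \left(-537 - 318\right)} = - \frac{340405}{-355948 + 2 \left(-318\right) \left(-855\right)} = - \frac{340405}{-355948 + 543780} = - \frac{340405}{187832}$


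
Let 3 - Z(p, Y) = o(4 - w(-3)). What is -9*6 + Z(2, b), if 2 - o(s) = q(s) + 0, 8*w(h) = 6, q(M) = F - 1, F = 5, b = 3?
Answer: -49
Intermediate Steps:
q(M) = 4 (q(M) = 5 - 1 = 4)
w(h) = ¾ (w(h) = (⅛)*6 = ¾)
o(s) = -2 (o(s) = 2 - (4 + 0) = 2 - 1*4 = 2 - 4 = -2)
Z(p, Y) = 5 (Z(p, Y) = 3 - 1*(-2) = 3 + 2 = 5)
-9*6 + Z(2, b) = -9*6 + 5 = -54 + 5 = -49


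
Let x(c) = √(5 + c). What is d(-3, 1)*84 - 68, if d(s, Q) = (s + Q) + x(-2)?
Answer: -236 + 84*√3 ≈ -90.508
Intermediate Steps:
d(s, Q) = Q + s + √3 (d(s, Q) = (s + Q) + √(5 - 2) = (Q + s) + √3 = Q + s + √3)
d(-3, 1)*84 - 68 = (1 - 3 + √3)*84 - 68 = (-2 + √3)*84 - 68 = (-168 + 84*√3) - 68 = -236 + 84*√3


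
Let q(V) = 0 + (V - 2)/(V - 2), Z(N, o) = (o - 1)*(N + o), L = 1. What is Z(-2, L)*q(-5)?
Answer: 0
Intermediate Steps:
Z(N, o) = (-1 + o)*(N + o)
q(V) = 1 (q(V) = 0 + (-2 + V)/(-2 + V) = 0 + 1 = 1)
Z(-2, L)*q(-5) = (1**2 - 1*(-2) - 1*1 - 2*1)*1 = (1 + 2 - 1 - 2)*1 = 0*1 = 0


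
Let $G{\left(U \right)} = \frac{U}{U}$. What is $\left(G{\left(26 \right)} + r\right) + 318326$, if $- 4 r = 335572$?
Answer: $234434$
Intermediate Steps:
$r = -83893$ ($r = \left(- \frac{1}{4}\right) 335572 = -83893$)
$G{\left(U \right)} = 1$
$\left(G{\left(26 \right)} + r\right) + 318326 = \left(1 - 83893\right) + 318326 = -83892 + 318326 = 234434$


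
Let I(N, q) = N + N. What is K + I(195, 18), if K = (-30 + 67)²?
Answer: 1759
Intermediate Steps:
I(N, q) = 2*N
K = 1369 (K = 37² = 1369)
K + I(195, 18) = 1369 + 2*195 = 1369 + 390 = 1759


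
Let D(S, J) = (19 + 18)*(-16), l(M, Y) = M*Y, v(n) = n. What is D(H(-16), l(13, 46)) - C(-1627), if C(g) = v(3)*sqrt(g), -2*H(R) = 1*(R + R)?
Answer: -592 - 3*I*sqrt(1627) ≈ -592.0 - 121.01*I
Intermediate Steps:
H(R) = -R (H(R) = -(R + R)/2 = -2*R/2 = -R)
D(S, J) = -592 (D(S, J) = 37*(-16) = -592)
C(g) = 3*sqrt(g)
D(H(-16), l(13, 46)) - C(-1627) = -592 - 3*sqrt(-1627) = -592 - 3*I*sqrt(1627)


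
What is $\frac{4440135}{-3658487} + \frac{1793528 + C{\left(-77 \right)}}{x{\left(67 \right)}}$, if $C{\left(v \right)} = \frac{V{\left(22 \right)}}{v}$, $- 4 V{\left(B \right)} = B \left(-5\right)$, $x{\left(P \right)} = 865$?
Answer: $\frac{1873644813931}{904168930} \approx 2072.2$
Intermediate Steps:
$V{\left(B \right)} = \frac{5 B}{4}$ ($V{\left(B \right)} = - \frac{B \left(-5\right)}{4} = - \frac{\left(-5\right) B}{4} = \frac{5 B}{4}$)
$C{\left(v \right)} = \frac{55}{2 v}$ ($C{\left(v \right)} = \frac{\frac{5}{4} \cdot 22}{v} = \frac{55}{2 v}$)
$\frac{4440135}{-3658487} + \frac{1793528 + C{\left(-77 \right)}}{x{\left(67 \right)}} = \frac{4440135}{-3658487} + \frac{1793528 + \frac{55}{2 \left(-77\right)}}{865} = 4440135 \left(- \frac{1}{3658487}\right) + \left(1793528 + \frac{55}{2} \left(- \frac{1}{77}\right)\right) \frac{1}{865} = - \frac{90615}{74663} + \left(1793528 - \frac{5}{14}\right) \frac{1}{865} = - \frac{90615}{74663} + \frac{25109387}{14} \cdot \frac{1}{865} = - \frac{90615}{74663} + \frac{25109387}{12110} = \frac{1873644813931}{904168930}$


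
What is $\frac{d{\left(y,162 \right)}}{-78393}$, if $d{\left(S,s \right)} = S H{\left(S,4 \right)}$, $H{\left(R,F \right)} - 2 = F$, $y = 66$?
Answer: $- \frac{132}{26131} \approx -0.0050515$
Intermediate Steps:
$H{\left(R,F \right)} = 2 + F$
$d{\left(S,s \right)} = 6 S$ ($d{\left(S,s \right)} = S \left(2 + 4\right) = S 6 = 6 S$)
$\frac{d{\left(y,162 \right)}}{-78393} = \frac{6 \cdot 66}{-78393} = 396 \left(- \frac{1}{78393}\right) = - \frac{132}{26131}$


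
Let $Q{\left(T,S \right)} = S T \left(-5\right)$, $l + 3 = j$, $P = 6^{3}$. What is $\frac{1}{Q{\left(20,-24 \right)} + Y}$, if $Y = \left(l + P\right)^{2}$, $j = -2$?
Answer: $\frac{1}{46921} \approx 2.1312 \cdot 10^{-5}$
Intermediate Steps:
$P = 216$
$l = -5$ ($l = -3 - 2 = -5$)
$Q{\left(T,S \right)} = - 5 S T$
$Y = 44521$ ($Y = \left(-5 + 216\right)^{2} = 211^{2} = 44521$)
$\frac{1}{Q{\left(20,-24 \right)} + Y} = \frac{1}{\left(-5\right) \left(-24\right) 20 + 44521} = \frac{1}{2400 + 44521} = \frac{1}{46921}$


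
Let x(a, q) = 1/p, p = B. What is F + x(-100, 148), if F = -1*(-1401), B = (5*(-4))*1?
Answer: 28019/20 ≈ 1400.9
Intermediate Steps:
B = -20 (B = -20*1 = -20)
F = 1401
p = -20
x(a, q) = -1/20 (x(a, q) = 1/(-20) = -1/20)
F + x(-100, 148) = 1401 - 1/20 = 28019/20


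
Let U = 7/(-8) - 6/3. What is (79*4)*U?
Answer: -1817/2 ≈ -908.50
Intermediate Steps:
U = -23/8 (U = 7*(-⅛) - 6*⅓ = -7/8 - 2 = -23/8 ≈ -2.8750)
(79*4)*U = (79*4)*(-23/8) = 316*(-23/8) = -1817/2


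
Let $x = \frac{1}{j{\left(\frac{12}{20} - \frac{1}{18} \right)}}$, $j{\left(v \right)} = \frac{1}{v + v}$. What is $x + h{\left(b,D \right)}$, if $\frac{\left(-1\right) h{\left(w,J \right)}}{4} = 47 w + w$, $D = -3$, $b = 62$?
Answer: $- \frac{535631}{45} \approx -11903.0$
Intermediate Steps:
$j{\left(v \right)} = \frac{1}{2 v}$
$x = \frac{49}{45}$ ($x = \frac{1}{\frac{1}{2} \frac{1}{\frac{12}{20} - \frac{1}{18}}} = \frac{1}{\frac{1}{2} \frac{1}{12 \cdot \frac{1}{20} - \frac{1}{18}}} = \frac{1}{\frac{1}{2} \frac{1}{\frac{3}{5} - \frac{1}{18}}} = \frac{1}{\frac{1}{2} \frac{1}{\frac{49}{90}}} = \frac{1}{\frac{1}{2} \cdot \frac{90}{49}} = \frac{1}{\frac{45}{49}} = \frac{49}{45} \approx 1.0889$)
$h{\left(w,J \right)} = - 192 w$ ($h{\left(w,J \right)} = - 4 \left(47 w + w\right) = - 4 \cdot 48 w = - 192 w$)
$x + h{\left(b,D \right)} = \frac{49}{45} - 11904 = - \frac{535631}{45}$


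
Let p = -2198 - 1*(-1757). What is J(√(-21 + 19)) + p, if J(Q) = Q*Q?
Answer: -443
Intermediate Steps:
J(Q) = Q²
p = -441 (p = -2198 + 1757 = -441)
J(√(-21 + 19)) + p = (√(-21 + 19))² - 441 = (√(-2))² - 441 = (I*√2)² - 441 = -2 - 441 = -443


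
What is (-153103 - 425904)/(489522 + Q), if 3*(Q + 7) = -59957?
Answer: -1737021/1408588 ≈ -1.2332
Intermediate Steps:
Q = -59978/3 (Q = -7 + (⅓)*(-59957) = -7 - 59957/3 = -59978/3 ≈ -19993.)
(-153103 - 425904)/(489522 + Q) = (-153103 - 425904)/(489522 - 59978/3) = -579007/1408588/3 = -579007*3/1408588 = -1737021/1408588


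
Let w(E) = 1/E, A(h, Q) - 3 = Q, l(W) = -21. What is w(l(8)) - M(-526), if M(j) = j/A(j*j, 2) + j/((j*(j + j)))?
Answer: 11615237/110460 ≈ 105.15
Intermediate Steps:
A(h, Q) = 3 + Q
M(j) = 1/(2*j) + j/5 (M(j) = j/(3 + 2) + j/((j*(j + j))) = j/5 + j/((j*(2*j))) = j*(⅕) + j/((2*j²)) = j/5 + j*(1/(2*j²)) = j/5 + 1/(2*j) = 1/(2*j) + j/5)
w(l(8)) - M(-526) = 1/(-21) - ((½)/(-526) + (⅕)*(-526)) = -1/21 - ((½)*(-1/526) - 526/5) = -1/21 - (-1/1052 - 526/5) = -1/21 - 1*(-553357/5260) = -1/21 + 553357/5260 = 11615237/110460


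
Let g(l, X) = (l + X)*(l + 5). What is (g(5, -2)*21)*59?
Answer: 37170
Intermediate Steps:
g(l, X) = (5 + l)*(X + l) (g(l, X) = (X + l)*(5 + l) = (5 + l)*(X + l))
(g(5, -2)*21)*59 = ((5² + 5*(-2) + 5*5 - 2*5)*21)*59 = ((25 - 10 + 25 - 10)*21)*59 = (30*21)*59 = 630*59 = 37170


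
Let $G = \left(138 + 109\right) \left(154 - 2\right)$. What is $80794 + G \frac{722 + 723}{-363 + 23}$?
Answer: $-78768$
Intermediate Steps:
$G = 37544$ ($G = 247 \cdot 152 = 37544$)
$80794 + G \frac{722 + 723}{-363 + 23} = 80794 + 37544 \frac{722 + 723}{-363 + 23} = 80794 + 37544 \frac{1445}{-340} = 80794 + 37544 \cdot 1445 \left(- \frac{1}{340}\right) = 80794 + 37544 \left(- \frac{17}{4}\right) = 80794 - 159562 = -78768$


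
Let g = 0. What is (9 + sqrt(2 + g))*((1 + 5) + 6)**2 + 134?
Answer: 1430 + 144*sqrt(2) ≈ 1633.6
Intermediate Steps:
(9 + sqrt(2 + g))*((1 + 5) + 6)**2 + 134 = (9 + sqrt(2 + 0))*((1 + 5) + 6)**2 + 134 = (9 + sqrt(2))*(6 + 6)**2 + 134 = (9 + sqrt(2))*12**2 + 134 = (9 + sqrt(2))*144 + 134 = (1296 + 144*sqrt(2)) + 134 = 1430 + 144*sqrt(2)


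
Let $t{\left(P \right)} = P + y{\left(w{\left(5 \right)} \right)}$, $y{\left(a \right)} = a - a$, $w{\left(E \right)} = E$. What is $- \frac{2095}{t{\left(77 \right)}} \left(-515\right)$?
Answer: $\frac{1078925}{77} \approx 14012.0$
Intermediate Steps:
$y{\left(a \right)} = 0$
$t{\left(P \right)} = P$ ($t{\left(P \right)} = P + 0 = P$)
$- \frac{2095}{t{\left(77 \right)}} \left(-515\right) = - \frac{2095}{77} \left(-515\right) = \left(-2095\right) \frac{1}{77} \left(-515\right) = \left(- \frac{2095}{77}\right) \left(-515\right) = \frac{1078925}{77}$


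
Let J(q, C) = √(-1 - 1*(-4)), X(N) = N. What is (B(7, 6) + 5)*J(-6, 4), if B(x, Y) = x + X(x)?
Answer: 19*√3 ≈ 32.909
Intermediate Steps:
J(q, C) = √3 (J(q, C) = √(-1 + 4) = √3)
B(x, Y) = 2*x (B(x, Y) = x + x = 2*x)
(B(7, 6) + 5)*J(-6, 4) = (2*7 + 5)*√3 = (14 + 5)*√3 = 19*√3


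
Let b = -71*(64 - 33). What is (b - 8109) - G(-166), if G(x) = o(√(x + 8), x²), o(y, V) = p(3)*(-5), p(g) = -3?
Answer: -10325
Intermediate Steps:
b = -2201 (b = -71*31 = -2201)
o(y, V) = 15 (o(y, V) = -3*(-5) = 15)
G(x) = 15
(b - 8109) - G(-166) = (-2201 - 8109) - 1*15 = -10310 - 15 = -10325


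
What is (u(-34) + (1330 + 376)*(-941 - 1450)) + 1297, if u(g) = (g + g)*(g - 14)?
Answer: -4074485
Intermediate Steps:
u(g) = 2*g*(-14 + g) (u(g) = (2*g)*(-14 + g) = 2*g*(-14 + g))
(u(-34) + (1330 + 376)*(-941 - 1450)) + 1297 = (2*(-34)*(-14 - 34) + (1330 + 376)*(-941 - 1450)) + 1297 = (2*(-34)*(-48) + 1706*(-2391)) + 1297 = (3264 - 4079046) + 1297 = -4075782 + 1297 = -4074485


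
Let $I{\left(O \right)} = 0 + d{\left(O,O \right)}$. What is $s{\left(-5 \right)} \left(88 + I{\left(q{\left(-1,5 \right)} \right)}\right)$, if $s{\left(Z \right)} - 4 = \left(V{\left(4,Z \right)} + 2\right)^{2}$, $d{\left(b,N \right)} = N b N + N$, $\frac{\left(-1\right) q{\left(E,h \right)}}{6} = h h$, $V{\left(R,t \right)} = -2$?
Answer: $-13500248$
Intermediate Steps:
$q{\left(E,h \right)} = - 6 h^{2}$ ($q{\left(E,h \right)} = - 6 h h = - 6 h^{2}$)
$d{\left(b,N \right)} = N + b N^{2}$ ($d{\left(b,N \right)} = b N^{2} + N = N + b N^{2}$)
$I{\left(O \right)} = O \left(1 + O^{2}\right)$ ($I{\left(O \right)} = 0 + O \left(1 + O O\right) = 0 + O \left(1 + O^{2}\right) = O \left(1 + O^{2}\right)$)
$s{\left(Z \right)} = 4$ ($s{\left(Z \right)} = 4 + \left(-2 + 2\right)^{2} = 4 + 0^{2} = 4 + 0 = 4$)
$s{\left(-5 \right)} \left(88 + I{\left(q{\left(-1,5 \right)} \right)}\right) = 4 \left(88 + \left(- 6 \cdot 5^{2} + \left(- 6 \cdot 5^{2}\right)^{3}\right)\right) = 4 \left(88 + \left(\left(-6\right) 25 + \left(\left(-6\right) 25\right)^{3}\right)\right) = 4 \left(88 + \left(-150 + \left(-150\right)^{3}\right)\right) = 4 \left(88 - 3375150\right) = 4 \left(-3375062\right) = -13500248$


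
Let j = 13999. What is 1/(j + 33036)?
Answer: 1/47035 ≈ 2.1261e-5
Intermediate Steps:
1/(j + 33036) = 1/(13999 + 33036) = 1/47035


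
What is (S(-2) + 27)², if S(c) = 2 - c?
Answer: 961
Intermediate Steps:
(S(-2) + 27)² = ((2 - 1*(-2)) + 27)² = ((2 + 2) + 27)² = (4 + 27)² = 31² = 961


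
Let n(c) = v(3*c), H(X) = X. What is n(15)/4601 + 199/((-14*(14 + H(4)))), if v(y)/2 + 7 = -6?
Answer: -922151/1159452 ≈ -0.79533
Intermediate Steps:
v(y) = -26 (v(y) = -14 + 2*(-6) = -14 - 12 = -26)
n(c) = -26
n(15)/4601 + 199/((-14*(14 + H(4)))) = -26/4601 + 199/((-14*(14 + 4))) = -26*1/4601 + 199/((-14*18)) = -26/4601 + 199/(-252) = -26/4601 + 199*(-1/252) = -26/4601 - 199/252 = -922151/1159452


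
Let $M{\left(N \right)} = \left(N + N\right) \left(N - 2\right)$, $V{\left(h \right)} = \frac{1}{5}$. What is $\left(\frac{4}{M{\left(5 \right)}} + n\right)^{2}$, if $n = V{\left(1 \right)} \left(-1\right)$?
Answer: $\frac{1}{225} \approx 0.0044444$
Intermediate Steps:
$V{\left(h \right)} = \frac{1}{5}$
$M{\left(N \right)} = 2 N \left(-2 + N\right)$
$n = - \frac{1}{5}$ ($n = \frac{1}{5} \left(-1\right) = - \frac{1}{5} \approx -0.2$)
$\left(\frac{4}{M{\left(5 \right)}} + n\right)^{2} = \left(\frac{4}{2 \cdot 5 \left(-2 + 5\right)} - \frac{1}{5}\right)^{2} = \left(\frac{4}{2 \cdot 5 \cdot 3} - \frac{1}{5}\right)^{2} = \left(\frac{4}{30} - \frac{1}{5}\right)^{2} = \left(4 \cdot \frac{1}{30} - \frac{1}{5}\right)^{2} = \left(\frac{2}{15} - \frac{1}{5}\right)^{2} = \left(- \frac{1}{15}\right)^{2} = \frac{1}{225}$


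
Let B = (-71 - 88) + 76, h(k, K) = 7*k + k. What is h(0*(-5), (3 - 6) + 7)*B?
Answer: 0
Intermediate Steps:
h(k, K) = 8*k
B = -83 (B = -159 + 76 = -83)
h(0*(-5), (3 - 6) + 7)*B = (8*(0*(-5)))*(-83) = (8*0)*(-83) = 0*(-83) = 0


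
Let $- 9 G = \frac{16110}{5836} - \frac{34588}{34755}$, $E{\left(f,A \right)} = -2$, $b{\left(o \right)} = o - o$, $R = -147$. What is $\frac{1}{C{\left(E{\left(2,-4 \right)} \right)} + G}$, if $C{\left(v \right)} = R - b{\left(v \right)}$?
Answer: $- \frac{912735810}{134351187811} \approx -0.0067937$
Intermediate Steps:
$b{\left(o \right)} = 0$
$C{\left(v \right)} = -147$ ($C{\left(v \right)} = -147 - 0 = -147 + 0 = -147$)
$G = - \frac{179023741}{912735810}$ ($G = - \frac{\frac{16110}{5836} - \frac{34588}{34755}}{9} = - \frac{16110 \cdot \frac{1}{5836} - \frac{34588}{34755}}{9} = - \frac{\frac{8055}{2918} - \frac{34588}{34755}}{9} = \left(- \frac{1}{9}\right) \frac{179023741}{101415090} = - \frac{179023741}{912735810} \approx -0.19614$)
$\frac{1}{C{\left(E{\left(2,-4 \right)} \right)} + G} = \frac{1}{-147 - \frac{179023741}{912735810}} = \frac{1}{- \frac{134351187811}{912735810}} = - \frac{912735810}{134351187811}$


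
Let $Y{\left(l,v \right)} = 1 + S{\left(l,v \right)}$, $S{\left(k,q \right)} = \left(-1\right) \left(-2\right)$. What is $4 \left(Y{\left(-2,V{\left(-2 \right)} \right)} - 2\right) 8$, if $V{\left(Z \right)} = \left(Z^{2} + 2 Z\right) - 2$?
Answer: $32$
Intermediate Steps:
$S{\left(k,q \right)} = 2$
$V{\left(Z \right)} = -2 + Z^{2} + 2 Z$
$Y{\left(l,v \right)} = 3$ ($Y{\left(l,v \right)} = 1 + 2 = 3$)
$4 \left(Y{\left(-2,V{\left(-2 \right)} \right)} - 2\right) 8 = 4 \left(3 - 2\right) 8 = 4 \cdot 1 \cdot 8 = 4 \cdot 8 = 32$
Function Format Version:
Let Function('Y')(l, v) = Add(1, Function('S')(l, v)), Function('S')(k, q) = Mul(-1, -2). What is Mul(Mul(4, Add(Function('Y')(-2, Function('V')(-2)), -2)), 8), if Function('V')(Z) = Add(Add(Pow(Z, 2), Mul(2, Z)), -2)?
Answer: 32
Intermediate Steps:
Function('S')(k, q) = 2
Function('V')(Z) = Add(-2, Pow(Z, 2), Mul(2, Z))
Function('Y')(l, v) = 3 (Function('Y')(l, v) = Add(1, 2) = 3)
Mul(Mul(4, Add(Function('Y')(-2, Function('V')(-2)), -2)), 8) = Mul(Mul(4, Add(3, -2)), 8) = Mul(Mul(4, 1), 8) = Mul(4, 8) = 32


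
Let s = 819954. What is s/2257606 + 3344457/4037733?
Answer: 1810203585704/1519268374533 ≈ 1.1915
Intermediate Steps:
s/2257606 + 3344457/4037733 = 819954/2257606 + 3344457/4037733 = 819954*(1/2257606) + 3344457*(1/4037733) = 409977/1128803 + 1114819/1345911 = 1810203585704/1519268374533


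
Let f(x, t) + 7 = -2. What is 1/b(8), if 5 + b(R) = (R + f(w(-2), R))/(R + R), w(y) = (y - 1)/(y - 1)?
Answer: -16/81 ≈ -0.19753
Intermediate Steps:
w(y) = 1 (w(y) = (-1 + y)/(-1 + y) = 1)
f(x, t) = -9 (f(x, t) = -7 - 2 = -9)
b(R) = -5 + (-9 + R)/(2*R) (b(R) = -5 + (R - 9)/(R + R) = -5 + (-9 + R)/((2*R)) = -5 + (-9 + R)*(1/(2*R)) = -5 + (-9 + R)/(2*R))
1/b(8) = 1/((9/2)*(-1 - 1*8)/8) = 1/((9/2)*(⅛)*(-1 - 8)) = 1/((9/2)*(⅛)*(-9)) = 1/(-81/16) = -16/81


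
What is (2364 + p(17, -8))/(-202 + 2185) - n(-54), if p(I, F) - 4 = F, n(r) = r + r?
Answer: 216524/1983 ≈ 109.19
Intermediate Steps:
n(r) = 2*r
p(I, F) = 4 + F
(2364 + p(17, -8))/(-202 + 2185) - n(-54) = (2364 + (4 - 8))/(-202 + 2185) - 2*(-54) = (2364 - 4)/1983 - 1*(-108) = 2360*(1/1983) + 108 = 2360/1983 + 108 = 216524/1983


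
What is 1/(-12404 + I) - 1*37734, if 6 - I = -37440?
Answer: -944934827/25042 ≈ -37734.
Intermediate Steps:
I = 37446 (I = 6 - 1*(-37440) = 6 + 37440 = 37446)
1/(-12404 + I) - 1*37734 = 1/(-12404 + 37446) - 1*37734 = 1/25042 - 37734 = -944934827/25042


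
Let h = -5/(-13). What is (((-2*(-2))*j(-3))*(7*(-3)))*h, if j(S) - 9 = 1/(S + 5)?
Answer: -3990/13 ≈ -306.92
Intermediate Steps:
h = 5/13 (h = -5*(-1/13) = 5/13 ≈ 0.38462)
j(S) = 9 + 1/(5 + S) (j(S) = 9 + 1/(S + 5) = 9 + 1/(5 + S))
(((-2*(-2))*j(-3))*(7*(-3)))*h = (((-2*(-2))*((46 + 9*(-3))/(5 - 3)))*(7*(-3)))*(5/13) = ((4*((46 - 27)/2))*(-21))*(5/13) = ((4*((1/2)*19))*(-21))*(5/13) = ((4*(19/2))*(-21))*(5/13) = (38*(-21))*(5/13) = -798*5/13 = -3990/13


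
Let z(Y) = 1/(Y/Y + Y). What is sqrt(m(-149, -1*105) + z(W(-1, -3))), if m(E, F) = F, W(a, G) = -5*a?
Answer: I*sqrt(3774)/6 ≈ 10.239*I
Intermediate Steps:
z(Y) = 1/(1 + Y)
sqrt(m(-149, -1*105) + z(W(-1, -3))) = sqrt(-1*105 + 1/(1 - 5*(-1))) = sqrt(-105 + 1/(1 + 5)) = sqrt(-105 + 1/6) = sqrt(-629/6) = I*sqrt(3774)/6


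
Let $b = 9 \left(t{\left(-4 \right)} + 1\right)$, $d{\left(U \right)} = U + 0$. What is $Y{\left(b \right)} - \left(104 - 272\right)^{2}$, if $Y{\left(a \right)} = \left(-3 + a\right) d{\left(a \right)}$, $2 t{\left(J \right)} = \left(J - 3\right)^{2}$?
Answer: $\frac{95031}{4} \approx 23758.0$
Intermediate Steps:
$d{\left(U \right)} = U$
$t{\left(J \right)} = \frac{\left(-3 + J\right)^{2}}{2}$ ($t{\left(J \right)} = \frac{\left(J - 3\right)^{2}}{2} = \frac{\left(-3 + J\right)^{2}}{2}$)
$b = \frac{459}{2}$ ($b = 9 \left(\frac{\left(-3 - 4\right)^{2}}{2} + 1\right) = 9 \left(\frac{\left(-7\right)^{2}}{2} + 1\right) = 9 \left(\frac{1}{2} \cdot 49 + 1\right) = 9 \left(\frac{49}{2} + 1\right) = 9 \cdot \frac{51}{2} = \frac{459}{2} \approx 229.5$)
$Y{\left(a \right)} = a \left(-3 + a\right)$ ($Y{\left(a \right)} = \left(-3 + a\right) a = a \left(-3 + a\right)$)
$Y{\left(b \right)} - \left(104 - 272\right)^{2} = \frac{459 \left(-3 + \frac{459}{2}\right)}{2} - \left(104 - 272\right)^{2} = \frac{459}{2} \cdot \frac{453}{2} - \left(104 - 272\right)^{2} = \frac{207927}{4} - \left(-168\right)^{2} = \frac{207927}{4} - 28224 = \frac{95031}{4}$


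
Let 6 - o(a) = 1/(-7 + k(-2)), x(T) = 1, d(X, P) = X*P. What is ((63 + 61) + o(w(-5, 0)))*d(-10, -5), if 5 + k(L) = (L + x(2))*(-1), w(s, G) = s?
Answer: 71550/11 ≈ 6504.5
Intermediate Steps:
d(X, P) = P*X
k(L) = -6 - L (k(L) = -5 + (L + 1)*(-1) = -5 + (1 + L)*(-1) = -5 + (-1 - L) = -6 - L)
o(a) = 67/11 (o(a) = 6 - 1/(-7 + (-6 - 1*(-2))) = 6 - 1/(-7 + (-6 + 2)) = 6 - 1/(-7 - 4) = 6 - 1/(-11) = 6 - 1*(-1/11) = 6 + 1/11 = 67/11)
((63 + 61) + o(w(-5, 0)))*d(-10, -5) = ((63 + 61) + 67/11)*(-5*(-10)) = (124 + 67/11)*50 = (1431/11)*50 = 71550/11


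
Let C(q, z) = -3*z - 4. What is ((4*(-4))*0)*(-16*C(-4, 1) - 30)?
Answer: 0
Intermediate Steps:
C(q, z) = -4 - 3*z
((4*(-4))*0)*(-16*C(-4, 1) - 30) = ((4*(-4))*0)*(-16*(-4 - 3*1) - 30) = (-16*0)*(-16*(-4 - 3) - 30) = 0*(-16*(-7) - 30) = 0*(112 - 30) = 0*82 = 0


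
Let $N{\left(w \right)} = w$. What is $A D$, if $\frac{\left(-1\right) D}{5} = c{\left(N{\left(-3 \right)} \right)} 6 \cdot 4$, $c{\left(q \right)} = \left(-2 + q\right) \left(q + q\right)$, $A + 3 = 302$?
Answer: $-1076400$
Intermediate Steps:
$A = 299$ ($A = -3 + 302 = 299$)
$c{\left(q \right)} = 2 q \left(-2 + q\right)$ ($c{\left(q \right)} = \left(-2 + q\right) 2 q = 2 q \left(-2 + q\right)$)
$D = -3600$ ($D = - 5 \cdot 2 \left(-3\right) \left(-2 - 3\right) 6 \cdot 4 = - 5 \cdot 2 \left(-3\right) \left(-5\right) 6 \cdot 4 = - 5 \cdot 30 \cdot 6 \cdot 4 = - 5 \cdot 180 \cdot 4 = \left(-5\right) 720 = -3600$)
$A D = 299 \left(-3600\right) = -1076400$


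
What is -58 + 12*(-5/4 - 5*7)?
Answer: -493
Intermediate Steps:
-58 + 12*(-5/4 - 5*7) = -58 + 12*(-5*¼ - 35) = -58 + 12*(-5/4 - 35) = -58 + 12*(-145/4) = -58 - 435 = -493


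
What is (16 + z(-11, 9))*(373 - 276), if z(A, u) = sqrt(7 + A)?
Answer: 1552 + 194*I ≈ 1552.0 + 194.0*I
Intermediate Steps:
(16 + z(-11, 9))*(373 - 276) = (16 + sqrt(7 - 11))*(373 - 276) = (16 + sqrt(-4))*97 = (16 + 2*I)*97 = 1552 + 194*I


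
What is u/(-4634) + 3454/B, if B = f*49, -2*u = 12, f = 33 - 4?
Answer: 1143883/470351 ≈ 2.4320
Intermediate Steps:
f = 29
u = -6 (u = -½*12 = -6)
B = 1421 (B = 29*49 = 1421)
u/(-4634) + 3454/B = -6/(-4634) + 3454/1421 = -6*(-1/4634) + 3454*(1/1421) = 3/2317 + 3454/1421 = 1143883/470351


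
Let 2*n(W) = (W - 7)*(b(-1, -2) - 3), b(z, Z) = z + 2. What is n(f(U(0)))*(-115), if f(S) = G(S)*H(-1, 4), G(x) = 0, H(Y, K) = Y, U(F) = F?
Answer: -805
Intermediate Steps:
b(z, Z) = 2 + z
f(S) = 0 (f(S) = 0*(-1) = 0)
n(W) = 7 - W (n(W) = ((W - 7)*((2 - 1) - 3))/2 = ((-7 + W)*(1 - 3))/2 = ((-7 + W)*(-2))/2 = (14 - 2*W)/2 = 7 - W)
n(f(U(0)))*(-115) = (7 - 1*0)*(-115) = (7 + 0)*(-115) = 7*(-115) = -805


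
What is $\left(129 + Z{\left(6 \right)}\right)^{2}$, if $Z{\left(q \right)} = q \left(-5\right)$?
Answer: $9801$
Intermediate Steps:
$Z{\left(q \right)} = - 5 q$
$\left(129 + Z{\left(6 \right)}\right)^{2} = \left(129 - 30\right)^{2} = 99^{2} = 9801$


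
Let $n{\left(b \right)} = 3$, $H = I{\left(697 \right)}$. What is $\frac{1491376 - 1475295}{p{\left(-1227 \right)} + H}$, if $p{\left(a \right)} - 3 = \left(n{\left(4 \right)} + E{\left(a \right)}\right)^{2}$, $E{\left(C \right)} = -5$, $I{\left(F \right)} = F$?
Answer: $\frac{16081}{704} \approx 22.842$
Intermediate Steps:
$H = 697$
$p{\left(a \right)} = 7$ ($p{\left(a \right)} = 3 + \left(3 - 5\right)^{2} = 3 + \left(-2\right)^{2} = 3 + 4 = 7$)
$\frac{1491376 - 1475295}{p{\left(-1227 \right)} + H} = \frac{1491376 - 1475295}{7 + 697} = \frac{16081}{704}$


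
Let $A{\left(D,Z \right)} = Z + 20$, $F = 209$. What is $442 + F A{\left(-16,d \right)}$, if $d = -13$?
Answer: $1905$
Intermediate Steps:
$A{\left(D,Z \right)} = 20 + Z$
$442 + F A{\left(-16,d \right)} = 442 + 209 \left(20 - 13\right) = 442 + 209 \cdot 7 = 442 + 1463 = 1905$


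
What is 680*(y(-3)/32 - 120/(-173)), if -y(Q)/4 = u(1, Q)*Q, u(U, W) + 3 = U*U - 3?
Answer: -138975/173 ≈ -803.32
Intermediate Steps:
u(U, W) = -6 + U² (u(U, W) = -3 + (U*U - 3) = -3 + (U² - 3) = -3 + (-3 + U²) = -6 + U²)
y(Q) = 20*Q (y(Q) = -4*(-6 + 1²)*Q = -4*(-6 + 1)*Q = -(-20)*Q = 20*Q)
680*(y(-3)/32 - 120/(-173)) = 680*((20*(-3))/32 - 120/(-173)) = 680*(-60*1/32 - 120*(-1/173)) = 680*(-15/8 + 120/173) = 680*(-1635/1384) = -138975/173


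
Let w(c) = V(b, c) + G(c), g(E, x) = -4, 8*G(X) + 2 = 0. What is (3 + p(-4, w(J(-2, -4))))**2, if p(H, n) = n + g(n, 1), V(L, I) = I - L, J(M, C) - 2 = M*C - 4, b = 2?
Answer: 121/16 ≈ 7.5625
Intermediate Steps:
G(X) = -1/4 (G(X) = -1/4 + (1/8)*0 = -1/4 + 0 = -1/4)
J(M, C) = -2 + C*M (J(M, C) = 2 + (M*C - 4) = 2 + (C*M - 4) = 2 + (-4 + C*M) = -2 + C*M)
w(c) = -9/4 + c (w(c) = (c - 1*2) - 1/4 = (c - 2) - 1/4 = (-2 + c) - 1/4 = -9/4 + c)
p(H, n) = -4 + n (p(H, n) = n - 4 = -4 + n)
(3 + p(-4, w(J(-2, -4))))**2 = (3 + (-4 + (-9/4 + (-2 - 4*(-2)))))**2 = (3 + (-4 + (-9/4 + (-2 + 8))))**2 = (3 + (-4 + (-9/4 + 6)))**2 = (3 + (-4 + 15/4))**2 = (3 - 1/4)**2 = (11/4)**2 = 121/16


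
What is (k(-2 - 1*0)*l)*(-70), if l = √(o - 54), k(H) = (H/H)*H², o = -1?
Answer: -280*I*√55 ≈ -2076.5*I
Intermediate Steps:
k(H) = H² (k(H) = 1*H² = H²)
l = I*√55 (l = √(-1 - 54) = √(-55) = I*√55 ≈ 7.4162*I)
(k(-2 - 1*0)*l)*(-70) = ((-2 - 1*0)²*(I*√55))*(-70) = ((-2 + 0)²*(I*√55))*(-70) = ((-2)²*(I*√55))*(-70) = (4*(I*√55))*(-70) = (4*I*√55)*(-70) = -280*I*√55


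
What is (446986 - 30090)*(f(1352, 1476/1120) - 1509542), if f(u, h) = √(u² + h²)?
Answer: -629322021632 + 52112*√143307809761/35 ≈ -6.2876e+11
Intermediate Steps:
f(u, h) = √(h² + u²)
(446986 - 30090)*(f(1352, 1476/1120) - 1509542) = (446986 - 30090)*(√((1476/1120)² + 1352²) - 1509542) = 416896*(√((1476*(1/1120))² + 1827904) - 1509542) = 416896*(√((369/280)² + 1827904) - 1509542) = 416896*(√(136161/78400 + 1827904) - 1509542) = 416896*(√(143307809761/78400) - 1509542) = 416896*(√143307809761/280 - 1509542) = 416896*(-1509542 + √143307809761/280) = -629322021632 + 52112*√143307809761/35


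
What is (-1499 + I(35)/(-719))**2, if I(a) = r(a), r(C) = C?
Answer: 1161687329856/516961 ≈ 2.2471e+6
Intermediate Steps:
I(a) = a
(-1499 + I(35)/(-719))**2 = (-1499 + 35/(-719))**2 = (-1499 + 35*(-1/719))**2 = (-1499 - 35/719)**2 = (-1077816/719)**2 = 1161687329856/516961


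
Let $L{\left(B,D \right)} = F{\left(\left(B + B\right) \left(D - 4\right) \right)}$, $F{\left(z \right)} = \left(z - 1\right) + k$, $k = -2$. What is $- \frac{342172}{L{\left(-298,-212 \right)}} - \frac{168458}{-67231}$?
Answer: $- \frac{1318462018}{8654848323} \approx -0.15234$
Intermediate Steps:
$F{\left(z \right)} = -3 + z$ ($F{\left(z \right)} = \left(z - 1\right) - 2 = \left(-1 + z\right) - 2 = -3 + z$)
$L{\left(B,D \right)} = -3 + 2 B \left(-4 + D\right)$ ($L{\left(B,D \right)} = -3 + \left(B + B\right) \left(D - 4\right) = -3 + 2 B \left(D - 4\right) = -3 + 2 B \left(-4 + D\right)$)
$- \frac{342172}{L{\left(-298,-212 \right)}} - \frac{168458}{-67231} = - \frac{342172}{-3 + 2 \left(-298\right) \left(-4 - 212\right)} - \frac{168458}{-67231} = - \frac{342172}{-3 + 2 \left(-298\right) \left(-216\right)} - - \frac{168458}{67231} = - \frac{342172}{-3 + 128736} + \frac{168458}{67231} = - \frac{342172}{128733} + \frac{168458}{67231} = - \frac{1318462018}{8654848323}$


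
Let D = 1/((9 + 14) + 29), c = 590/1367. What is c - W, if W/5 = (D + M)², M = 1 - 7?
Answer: -659492675/3696368 ≈ -178.42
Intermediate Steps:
c = 590/1367 (c = 590*(1/1367) = 590/1367 ≈ 0.43160)
M = -6
D = 1/52 (D = 1/(23 + 29) = 1/52 ≈ 0.019231)
W = 483605/2704 (W = 5*(1/52 - 6)² = 5*(-311/52)² = 5*(96721/2704) = 483605/2704 ≈ 178.85)
c - W = 590/1367 - 1*483605/2704 = 590/1367 - 483605/2704 = -659492675/3696368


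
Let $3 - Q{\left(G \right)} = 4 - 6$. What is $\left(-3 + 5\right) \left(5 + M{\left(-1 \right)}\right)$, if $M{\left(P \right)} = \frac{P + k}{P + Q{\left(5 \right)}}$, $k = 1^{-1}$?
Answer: $10$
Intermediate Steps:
$Q{\left(G \right)} = 5$ ($Q{\left(G \right)} = 3 - \left(4 - 6\right) = 3 - -2 = 3 + 2 = 5$)
$k = 1$
$M{\left(P \right)} = \frac{1 + P}{5 + P}$ ($M{\left(P \right)} = \frac{P + 1}{P + 5} = \frac{1 + P}{5 + P}$)
$\left(-3 + 5\right) \left(5 + M{\left(-1 \right)}\right) = \left(-3 + 5\right) \left(5 + \frac{1 - 1}{5 - 1}\right) = 2 \left(5 + \frac{1}{4} \cdot 0\right) = 2 \left(5 + 0\right) = 2 \cdot 5 = 10$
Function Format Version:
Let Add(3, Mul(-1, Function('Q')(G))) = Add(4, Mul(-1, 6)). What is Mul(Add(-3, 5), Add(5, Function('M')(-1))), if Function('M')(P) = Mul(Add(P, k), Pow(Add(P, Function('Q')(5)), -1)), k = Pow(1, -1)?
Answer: 10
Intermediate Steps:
Function('Q')(G) = 5 (Function('Q')(G) = Add(3, Mul(-1, Add(4, Mul(-1, 6)))) = Add(3, Mul(-1, Add(4, -6))) = Add(3, Mul(-1, -2)) = Add(3, 2) = 5)
k = 1
Function('M')(P) = Mul(Pow(Add(5, P), -1), Add(1, P)) (Function('M')(P) = Mul(Add(P, 1), Pow(Add(P, 5), -1)) = Mul(Add(1, P), Pow(Add(5, P), -1)) = Mul(Pow(Add(5, P), -1), Add(1, P)))
Mul(Add(-3, 5), Add(5, Function('M')(-1))) = Mul(Add(-3, 5), Add(5, Mul(Pow(Add(5, -1), -1), Add(1, -1)))) = Mul(2, Add(5, Mul(Pow(4, -1), 0))) = Mul(2, Add(5, Mul(Rational(1, 4), 0))) = Mul(2, Add(5, 0)) = Mul(2, 5) = 10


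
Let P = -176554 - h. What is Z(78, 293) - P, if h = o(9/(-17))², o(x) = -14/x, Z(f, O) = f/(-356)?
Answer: 2555635045/14418 ≈ 1.7725e+5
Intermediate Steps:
Z(f, O) = -f/356 (Z(f, O) = f*(-1/356) = -f/356)
h = 56644/81 (h = (-14/(9/(-17)))² = (-14/(9*(-1/17)))² = (-14/(-9/17))² = (-14*(-17/9))² = (238/9)² = 56644/81 ≈ 699.31)
P = -14357518/81 (P = -176554 - 1*56644/81 = -176554 - 56644/81 = -14357518/81 ≈ -1.7725e+5)
Z(78, 293) - P = -1/356*78 - 1*(-14357518/81) = -39/178 + 14357518/81 = 2555635045/14418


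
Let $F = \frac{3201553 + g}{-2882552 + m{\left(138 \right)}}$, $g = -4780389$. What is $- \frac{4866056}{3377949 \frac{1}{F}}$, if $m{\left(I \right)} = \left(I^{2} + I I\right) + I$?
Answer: $- \frac{3841352195408}{4803994083687} \approx -0.79962$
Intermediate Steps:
$m{\left(I \right)} = I + 2 I^{2}$ ($m{\left(I \right)} = \left(I^{2} + I^{2}\right) + I = 2 I^{2} + I = I + 2 I^{2}$)
$F = \frac{789418}{1422163}$ ($F = \frac{3201553 - 4780389}{-2882552 + 138 \left(1 + 2 \cdot 138\right)} = - \frac{1578836}{-2882552 + 138 \left(1 + 276\right)} = - \frac{1578836}{-2882552 + 138 \cdot 277} = - \frac{1578836}{-2882552 + 38226} = - \frac{1578836}{-2844326} = \left(-1578836\right) \left(- \frac{1}{2844326}\right) = \frac{789418}{1422163} \approx 0.55508$)
$- \frac{4866056}{3377949 \frac{1}{F}} = - \frac{4866056}{3377949 \frac{1}{\frac{789418}{1422163}}} = - \frac{4866056}{3377949 \cdot \frac{1422163}{789418}} = - \frac{4866056}{\frac{4803994083687}{789418}} = \left(-4866056\right) \frac{789418}{4803994083687} = - \frac{3841352195408}{4803994083687}$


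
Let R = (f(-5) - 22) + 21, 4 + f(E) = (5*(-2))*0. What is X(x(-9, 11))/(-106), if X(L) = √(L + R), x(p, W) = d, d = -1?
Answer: -I*√6/106 ≈ -0.023108*I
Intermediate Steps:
x(p, W) = -1
f(E) = -4 (f(E) = -4 + (5*(-2))*0 = -4 - 10*0 = -4 + 0 = -4)
R = -5 (R = (-4 - 22) + 21 = -26 + 21 = -5)
X(L) = √(-5 + L) (X(L) = √(L - 5) = √(-5 + L))
X(x(-9, 11))/(-106) = √(-5 - 1)/(-106) = √(-6)*(-1/106) = (I*√6)*(-1/106) = -I*√6/106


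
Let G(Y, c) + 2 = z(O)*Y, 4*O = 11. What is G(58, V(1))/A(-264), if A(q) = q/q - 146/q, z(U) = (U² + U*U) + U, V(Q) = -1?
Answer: 136587/205 ≈ 666.28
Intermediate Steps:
O = 11/4 (O = (¼)*11 = 11/4 ≈ 2.7500)
z(U) = U + 2*U² (z(U) = (U² + U²) + U = 2*U² + U = U + 2*U²)
A(q) = 1 - 146/q
G(Y, c) = -2 + 143*Y/8 (G(Y, c) = -2 + (11*(1 + 2*(11/4))/4)*Y = -2 + (11*(1 + 11/2)/4)*Y = -2 + ((11/4)*(13/2))*Y = -2 + 143*Y/8)
G(58, V(1))/A(-264) = (-2 + (143/8)*58)/(((-146 - 264)/(-264))) = (-2 + 4147/4)/((-1/264*(-410))) = 4139/(4*(205/132)) = (4139/4)*(132/205) = 136587/205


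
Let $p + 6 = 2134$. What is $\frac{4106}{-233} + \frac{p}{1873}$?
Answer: $- \frac{7194714}{436409} \approx -16.486$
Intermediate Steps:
$p = 2128$ ($p = -6 + 2134 = 2128$)
$\frac{4106}{-233} + \frac{p}{1873} = \frac{4106}{-233} + \frac{2128}{1873} = 4106 \left(- \frac{1}{233}\right) + 2128 \cdot \frac{1}{1873} = - \frac{4106}{233} + \frac{2128}{1873} = - \frac{7194714}{436409}$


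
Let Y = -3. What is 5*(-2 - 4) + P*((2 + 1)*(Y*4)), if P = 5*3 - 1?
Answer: -534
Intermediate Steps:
P = 14 (P = 15 - 1 = 14)
5*(-2 - 4) + P*((2 + 1)*(Y*4)) = 5*(-2 - 4) + 14*((2 + 1)*(-3*4)) = 5*(-6) + 14*(3*(-12)) = -30 + 14*(-36) = -30 - 504 = -534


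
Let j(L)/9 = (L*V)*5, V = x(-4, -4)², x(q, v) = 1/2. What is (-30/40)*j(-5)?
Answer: 675/16 ≈ 42.188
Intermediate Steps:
x(q, v) = ½
V = ¼ (V = (½)² = ¼ ≈ 0.25000)
j(L) = 45*L/4 (j(L) = 9*((L*(¼))*5) = 9*((L/4)*5) = 9*(5*L/4) = 45*L/4)
(-30/40)*j(-5) = (-30/40)*((45/4)*(-5)) = -30/40*(-225/4) = -30*1/40*(-225/4) = -¾*(-225/4) = 675/16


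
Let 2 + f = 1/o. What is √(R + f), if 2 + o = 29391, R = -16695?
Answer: 2*I*√3605355322837/29389 ≈ 129.22*I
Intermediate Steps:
o = 29389 (o = -2 + 29391 = 29389)
f = -58777/29389 (f = -2 + 1/29389 = -58777/29389 ≈ -2.0000)
√(R + f) = √(-16695 - 58777/29389) = √(-490708132/29389) = 2*I*√3605355322837/29389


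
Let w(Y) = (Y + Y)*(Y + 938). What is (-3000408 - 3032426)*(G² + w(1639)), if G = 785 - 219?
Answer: -52894452697508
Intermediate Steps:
G = 566
w(Y) = 2*Y*(938 + Y) (w(Y) = (2*Y)*(938 + Y) = 2*Y*(938 + Y))
(-3000408 - 3032426)*(G² + w(1639)) = (-3000408 - 3032426)*(566² + 2*1639*(938 + 1639)) = -6032834*(320356 + 2*1639*2577) = -6032834*(320356 + 8447406) = -6032834*8767762 = -52894452697508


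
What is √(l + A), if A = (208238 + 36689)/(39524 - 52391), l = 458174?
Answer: √75851993472177/12867 ≈ 676.87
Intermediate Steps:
A = -244927/12867 (A = 244927/(-12867) = 244927*(-1/12867) = -244927/12867 ≈ -19.035)
√(l + A) = √(458174 - 244927/12867) = √(5895079931/12867) = √75851993472177/12867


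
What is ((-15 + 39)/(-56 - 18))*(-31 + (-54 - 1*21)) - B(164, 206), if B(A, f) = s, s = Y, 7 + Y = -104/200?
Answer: 38756/925 ≈ 41.898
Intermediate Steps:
Y = -188/25 (Y = -7 - 104/200 = -7 - 104*1/200 = -7 - 13/25 = -188/25 ≈ -7.5200)
s = -188/25 ≈ -7.5200
B(A, f) = -188/25
((-15 + 39)/(-56 - 18))*(-31 + (-54 - 1*21)) - B(164, 206) = ((-15 + 39)/(-56 - 18))*(-31 + (-54 - 1*21)) - 1*(-188/25) = (24/(-74))*(-31 + (-54 - 21)) + 188/25 = (24*(-1/74))*(-31 - 75) + 188/25 = -12/37*(-106) + 188/25 = 1272/37 + 188/25 = 38756/925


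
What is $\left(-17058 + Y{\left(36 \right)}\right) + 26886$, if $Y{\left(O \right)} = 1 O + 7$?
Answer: $9871$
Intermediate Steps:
$Y{\left(O \right)} = 7 + O$ ($Y{\left(O \right)} = O + 7 = 7 + O$)
$\left(-17058 + Y{\left(36 \right)}\right) + 26886 = \left(-17058 + \left(7 + 36\right)\right) + 26886 = \left(-17058 + 43\right) + 26886 = -17015 + 26886 = 9871$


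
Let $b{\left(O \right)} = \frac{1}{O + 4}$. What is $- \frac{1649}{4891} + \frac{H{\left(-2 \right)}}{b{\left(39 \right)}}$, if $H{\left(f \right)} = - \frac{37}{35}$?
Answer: $- \frac{7839296}{171185} \approx -45.794$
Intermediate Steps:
$b{\left(O \right)} = \frac{1}{4 + O}$
$H{\left(f \right)} = - \frac{37}{35}$ ($H{\left(f \right)} = \left(-37\right) \frac{1}{35} = - \frac{37}{35}$)
$- \frac{1649}{4891} + \frac{H{\left(-2 \right)}}{b{\left(39 \right)}} = - \frac{1649}{4891} - \frac{37}{35 \frac{1}{4 + 39}} = \left(-1649\right) \frac{1}{4891} - \frac{37}{35 \cdot \frac{1}{43}} = - \frac{1649}{4891} - \frac{37 \frac{1}{\frac{1}{43}}}{35} = - \frac{1649}{4891} - \frac{1591}{35} = - \frac{7839296}{171185}$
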